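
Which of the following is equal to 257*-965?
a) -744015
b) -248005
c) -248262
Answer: b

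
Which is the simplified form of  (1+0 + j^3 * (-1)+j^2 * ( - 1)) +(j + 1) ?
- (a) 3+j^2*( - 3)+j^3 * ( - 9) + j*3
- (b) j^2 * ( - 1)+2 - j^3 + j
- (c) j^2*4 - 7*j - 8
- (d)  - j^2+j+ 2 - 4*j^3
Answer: b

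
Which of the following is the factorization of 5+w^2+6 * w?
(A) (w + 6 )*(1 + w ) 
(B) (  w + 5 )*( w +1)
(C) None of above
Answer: B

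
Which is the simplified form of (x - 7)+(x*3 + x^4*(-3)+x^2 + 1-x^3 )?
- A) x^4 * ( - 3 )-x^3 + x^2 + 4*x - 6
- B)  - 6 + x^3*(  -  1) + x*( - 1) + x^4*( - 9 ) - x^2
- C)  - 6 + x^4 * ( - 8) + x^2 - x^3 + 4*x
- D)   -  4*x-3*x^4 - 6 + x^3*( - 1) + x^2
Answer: A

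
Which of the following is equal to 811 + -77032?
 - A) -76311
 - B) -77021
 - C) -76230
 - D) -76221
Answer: D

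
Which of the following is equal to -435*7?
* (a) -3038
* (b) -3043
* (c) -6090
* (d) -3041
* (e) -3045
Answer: e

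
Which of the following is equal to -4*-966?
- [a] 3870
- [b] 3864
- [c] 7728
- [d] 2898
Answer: b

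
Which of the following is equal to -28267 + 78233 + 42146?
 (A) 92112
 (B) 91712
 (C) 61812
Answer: A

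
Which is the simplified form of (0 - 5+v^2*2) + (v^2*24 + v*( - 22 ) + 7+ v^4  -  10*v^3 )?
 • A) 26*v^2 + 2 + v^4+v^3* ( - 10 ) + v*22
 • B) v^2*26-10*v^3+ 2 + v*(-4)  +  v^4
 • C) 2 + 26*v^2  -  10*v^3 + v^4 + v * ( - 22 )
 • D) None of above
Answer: C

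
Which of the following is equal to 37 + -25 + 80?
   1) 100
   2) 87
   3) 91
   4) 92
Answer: 4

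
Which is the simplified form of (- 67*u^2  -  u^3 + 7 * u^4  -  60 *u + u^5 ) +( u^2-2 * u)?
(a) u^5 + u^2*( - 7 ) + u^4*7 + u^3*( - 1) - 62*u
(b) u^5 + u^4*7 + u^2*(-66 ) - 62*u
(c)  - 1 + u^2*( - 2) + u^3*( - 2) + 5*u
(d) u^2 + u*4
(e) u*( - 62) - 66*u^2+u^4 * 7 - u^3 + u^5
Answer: e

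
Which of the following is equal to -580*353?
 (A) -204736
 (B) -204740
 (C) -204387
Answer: B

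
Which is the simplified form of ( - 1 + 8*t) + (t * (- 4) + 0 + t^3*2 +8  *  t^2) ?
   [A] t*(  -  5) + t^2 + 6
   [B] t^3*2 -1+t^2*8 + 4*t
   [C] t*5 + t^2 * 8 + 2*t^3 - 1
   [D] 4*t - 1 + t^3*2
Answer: B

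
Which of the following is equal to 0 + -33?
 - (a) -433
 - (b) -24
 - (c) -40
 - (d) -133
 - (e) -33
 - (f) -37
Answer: e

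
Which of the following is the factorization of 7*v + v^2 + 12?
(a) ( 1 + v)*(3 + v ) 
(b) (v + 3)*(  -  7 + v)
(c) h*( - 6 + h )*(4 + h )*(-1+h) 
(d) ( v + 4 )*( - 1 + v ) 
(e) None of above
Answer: e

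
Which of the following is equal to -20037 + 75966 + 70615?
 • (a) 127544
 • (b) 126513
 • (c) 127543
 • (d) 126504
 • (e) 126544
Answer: e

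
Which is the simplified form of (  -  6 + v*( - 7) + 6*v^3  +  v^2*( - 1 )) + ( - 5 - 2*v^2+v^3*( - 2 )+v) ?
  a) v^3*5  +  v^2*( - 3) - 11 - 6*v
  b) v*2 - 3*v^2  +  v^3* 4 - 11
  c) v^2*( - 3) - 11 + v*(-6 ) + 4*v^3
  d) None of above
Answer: c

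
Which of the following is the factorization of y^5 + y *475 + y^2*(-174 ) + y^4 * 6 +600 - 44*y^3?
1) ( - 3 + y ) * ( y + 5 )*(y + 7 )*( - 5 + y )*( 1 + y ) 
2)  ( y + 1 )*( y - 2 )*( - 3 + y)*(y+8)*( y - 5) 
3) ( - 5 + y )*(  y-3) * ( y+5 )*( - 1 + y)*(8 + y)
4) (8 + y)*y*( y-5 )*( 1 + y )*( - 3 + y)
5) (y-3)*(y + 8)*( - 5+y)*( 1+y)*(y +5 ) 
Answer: 5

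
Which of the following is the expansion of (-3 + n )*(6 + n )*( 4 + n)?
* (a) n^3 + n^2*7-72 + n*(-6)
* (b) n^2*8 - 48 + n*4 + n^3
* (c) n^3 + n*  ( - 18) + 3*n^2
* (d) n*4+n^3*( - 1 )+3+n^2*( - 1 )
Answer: a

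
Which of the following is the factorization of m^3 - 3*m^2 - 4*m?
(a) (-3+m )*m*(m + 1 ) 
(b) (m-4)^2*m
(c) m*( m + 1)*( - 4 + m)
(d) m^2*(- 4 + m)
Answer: c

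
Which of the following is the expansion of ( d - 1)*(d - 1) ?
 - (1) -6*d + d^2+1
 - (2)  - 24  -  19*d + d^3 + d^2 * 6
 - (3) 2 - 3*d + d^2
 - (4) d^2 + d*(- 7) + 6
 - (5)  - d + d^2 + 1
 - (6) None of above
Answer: 6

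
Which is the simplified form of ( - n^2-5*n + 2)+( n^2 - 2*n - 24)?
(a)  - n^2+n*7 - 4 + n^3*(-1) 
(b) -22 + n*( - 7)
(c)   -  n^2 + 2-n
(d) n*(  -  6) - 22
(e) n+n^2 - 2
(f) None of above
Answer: b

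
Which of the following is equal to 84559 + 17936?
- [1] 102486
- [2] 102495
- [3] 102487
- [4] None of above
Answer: 2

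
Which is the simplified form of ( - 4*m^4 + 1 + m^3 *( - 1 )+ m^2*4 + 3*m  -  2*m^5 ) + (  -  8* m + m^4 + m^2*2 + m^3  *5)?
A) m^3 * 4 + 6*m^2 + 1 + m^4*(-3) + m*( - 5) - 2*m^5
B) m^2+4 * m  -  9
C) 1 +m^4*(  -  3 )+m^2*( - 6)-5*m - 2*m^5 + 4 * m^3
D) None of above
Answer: A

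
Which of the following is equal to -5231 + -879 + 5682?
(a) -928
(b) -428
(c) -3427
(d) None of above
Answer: b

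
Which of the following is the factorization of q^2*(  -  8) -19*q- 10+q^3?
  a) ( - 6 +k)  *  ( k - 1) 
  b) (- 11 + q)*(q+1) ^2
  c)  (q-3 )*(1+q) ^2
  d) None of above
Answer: d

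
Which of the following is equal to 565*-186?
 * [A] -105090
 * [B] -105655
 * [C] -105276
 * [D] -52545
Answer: A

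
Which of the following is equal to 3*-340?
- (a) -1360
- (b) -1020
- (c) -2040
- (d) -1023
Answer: b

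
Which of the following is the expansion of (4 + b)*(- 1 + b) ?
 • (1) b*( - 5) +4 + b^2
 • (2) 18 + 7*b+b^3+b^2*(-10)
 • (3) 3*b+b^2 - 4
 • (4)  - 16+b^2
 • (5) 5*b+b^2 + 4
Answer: 3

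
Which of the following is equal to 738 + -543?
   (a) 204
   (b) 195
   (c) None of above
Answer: b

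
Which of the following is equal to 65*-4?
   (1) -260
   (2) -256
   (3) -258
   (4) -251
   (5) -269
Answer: 1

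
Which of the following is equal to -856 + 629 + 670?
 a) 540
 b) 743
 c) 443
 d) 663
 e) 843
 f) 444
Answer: c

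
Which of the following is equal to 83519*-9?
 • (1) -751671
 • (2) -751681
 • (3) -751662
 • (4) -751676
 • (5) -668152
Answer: 1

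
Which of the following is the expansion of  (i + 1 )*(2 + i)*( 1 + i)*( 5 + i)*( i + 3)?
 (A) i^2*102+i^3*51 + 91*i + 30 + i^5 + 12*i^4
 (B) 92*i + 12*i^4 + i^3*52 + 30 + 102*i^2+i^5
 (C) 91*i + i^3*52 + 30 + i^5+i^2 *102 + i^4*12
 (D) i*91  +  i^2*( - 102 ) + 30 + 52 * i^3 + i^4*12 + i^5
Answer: C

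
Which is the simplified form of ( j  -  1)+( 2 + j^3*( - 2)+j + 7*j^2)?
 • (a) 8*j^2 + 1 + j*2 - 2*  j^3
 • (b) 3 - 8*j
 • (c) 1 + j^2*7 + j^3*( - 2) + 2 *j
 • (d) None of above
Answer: c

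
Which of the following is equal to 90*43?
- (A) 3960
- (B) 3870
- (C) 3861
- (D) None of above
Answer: B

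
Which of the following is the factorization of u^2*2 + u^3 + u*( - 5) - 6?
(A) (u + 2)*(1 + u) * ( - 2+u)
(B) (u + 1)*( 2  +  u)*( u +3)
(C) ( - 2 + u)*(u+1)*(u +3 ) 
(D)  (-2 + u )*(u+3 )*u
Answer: C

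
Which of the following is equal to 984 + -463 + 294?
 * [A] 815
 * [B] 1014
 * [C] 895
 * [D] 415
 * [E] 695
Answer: A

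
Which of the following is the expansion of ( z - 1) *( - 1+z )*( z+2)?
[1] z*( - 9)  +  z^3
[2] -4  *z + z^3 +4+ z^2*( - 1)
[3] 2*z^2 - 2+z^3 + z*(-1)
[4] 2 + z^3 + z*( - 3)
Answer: 4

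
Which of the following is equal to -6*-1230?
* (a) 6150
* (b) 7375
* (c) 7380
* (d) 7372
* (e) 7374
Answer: c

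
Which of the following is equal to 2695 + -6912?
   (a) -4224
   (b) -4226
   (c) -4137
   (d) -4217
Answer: d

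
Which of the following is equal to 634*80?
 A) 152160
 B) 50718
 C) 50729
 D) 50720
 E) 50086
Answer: D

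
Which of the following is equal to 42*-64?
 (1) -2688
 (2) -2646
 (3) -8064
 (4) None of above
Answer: 1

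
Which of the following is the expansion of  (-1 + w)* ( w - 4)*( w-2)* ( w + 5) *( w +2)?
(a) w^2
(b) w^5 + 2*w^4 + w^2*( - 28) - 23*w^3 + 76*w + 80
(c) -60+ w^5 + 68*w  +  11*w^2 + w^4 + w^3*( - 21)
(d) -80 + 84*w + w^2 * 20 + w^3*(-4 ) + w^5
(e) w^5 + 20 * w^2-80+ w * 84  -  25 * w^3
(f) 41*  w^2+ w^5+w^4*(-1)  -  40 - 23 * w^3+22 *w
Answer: e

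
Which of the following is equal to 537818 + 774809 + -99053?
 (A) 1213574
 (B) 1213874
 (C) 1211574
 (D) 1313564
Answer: A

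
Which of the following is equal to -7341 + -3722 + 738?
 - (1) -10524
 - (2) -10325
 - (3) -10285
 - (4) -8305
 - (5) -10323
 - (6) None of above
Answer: 2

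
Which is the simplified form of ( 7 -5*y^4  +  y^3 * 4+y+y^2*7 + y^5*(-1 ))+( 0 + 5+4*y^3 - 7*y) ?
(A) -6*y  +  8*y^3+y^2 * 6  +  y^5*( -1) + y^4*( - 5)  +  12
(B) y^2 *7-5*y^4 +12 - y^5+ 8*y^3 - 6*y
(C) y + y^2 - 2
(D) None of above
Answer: B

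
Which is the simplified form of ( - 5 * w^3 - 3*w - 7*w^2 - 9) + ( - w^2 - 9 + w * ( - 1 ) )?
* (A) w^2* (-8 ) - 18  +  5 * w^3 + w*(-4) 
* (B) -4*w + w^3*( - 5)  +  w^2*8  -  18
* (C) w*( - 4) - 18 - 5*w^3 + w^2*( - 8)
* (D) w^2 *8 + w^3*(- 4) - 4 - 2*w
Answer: C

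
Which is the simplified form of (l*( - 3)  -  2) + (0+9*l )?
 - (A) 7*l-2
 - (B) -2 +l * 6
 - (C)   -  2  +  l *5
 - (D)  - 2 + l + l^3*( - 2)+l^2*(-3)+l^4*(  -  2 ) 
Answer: B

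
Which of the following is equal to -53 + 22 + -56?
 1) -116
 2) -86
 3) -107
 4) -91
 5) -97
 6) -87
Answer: 6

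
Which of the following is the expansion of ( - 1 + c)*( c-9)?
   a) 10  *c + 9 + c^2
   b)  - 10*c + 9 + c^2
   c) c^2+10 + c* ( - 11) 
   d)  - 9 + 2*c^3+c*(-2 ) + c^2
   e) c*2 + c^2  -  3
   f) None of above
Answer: b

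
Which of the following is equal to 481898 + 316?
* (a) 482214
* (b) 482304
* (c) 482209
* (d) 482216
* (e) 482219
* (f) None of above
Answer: a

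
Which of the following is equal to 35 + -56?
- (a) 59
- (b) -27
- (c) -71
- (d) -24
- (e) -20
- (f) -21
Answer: f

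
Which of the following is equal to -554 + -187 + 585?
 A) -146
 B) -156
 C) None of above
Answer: B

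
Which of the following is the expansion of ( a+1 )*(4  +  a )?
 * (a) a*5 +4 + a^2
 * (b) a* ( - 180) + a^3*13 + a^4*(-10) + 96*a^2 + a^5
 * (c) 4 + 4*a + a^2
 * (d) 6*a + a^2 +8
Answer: a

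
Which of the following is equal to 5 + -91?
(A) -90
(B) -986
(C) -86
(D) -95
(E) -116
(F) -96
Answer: C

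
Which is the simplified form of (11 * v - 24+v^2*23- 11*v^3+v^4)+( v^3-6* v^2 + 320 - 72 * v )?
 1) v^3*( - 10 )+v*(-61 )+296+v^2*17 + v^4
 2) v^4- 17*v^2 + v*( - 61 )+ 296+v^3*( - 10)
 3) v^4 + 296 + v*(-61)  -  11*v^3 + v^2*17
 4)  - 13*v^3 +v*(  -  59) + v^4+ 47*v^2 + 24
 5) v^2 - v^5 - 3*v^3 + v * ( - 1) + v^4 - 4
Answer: 1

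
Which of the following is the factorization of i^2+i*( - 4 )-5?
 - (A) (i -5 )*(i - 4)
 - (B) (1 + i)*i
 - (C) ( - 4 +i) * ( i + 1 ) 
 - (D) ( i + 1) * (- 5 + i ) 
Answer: D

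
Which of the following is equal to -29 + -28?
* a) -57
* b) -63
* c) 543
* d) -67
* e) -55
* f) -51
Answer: a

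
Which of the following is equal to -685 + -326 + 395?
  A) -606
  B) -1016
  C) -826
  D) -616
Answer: D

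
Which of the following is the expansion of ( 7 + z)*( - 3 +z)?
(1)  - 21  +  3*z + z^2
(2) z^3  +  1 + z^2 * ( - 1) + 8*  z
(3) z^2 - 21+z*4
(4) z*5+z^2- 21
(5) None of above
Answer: 3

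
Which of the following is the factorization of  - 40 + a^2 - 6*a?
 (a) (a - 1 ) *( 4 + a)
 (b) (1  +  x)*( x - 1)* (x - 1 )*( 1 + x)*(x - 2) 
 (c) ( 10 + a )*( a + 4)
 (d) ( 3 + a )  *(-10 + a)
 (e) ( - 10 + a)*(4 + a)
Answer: e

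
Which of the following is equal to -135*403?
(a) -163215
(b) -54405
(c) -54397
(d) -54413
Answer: b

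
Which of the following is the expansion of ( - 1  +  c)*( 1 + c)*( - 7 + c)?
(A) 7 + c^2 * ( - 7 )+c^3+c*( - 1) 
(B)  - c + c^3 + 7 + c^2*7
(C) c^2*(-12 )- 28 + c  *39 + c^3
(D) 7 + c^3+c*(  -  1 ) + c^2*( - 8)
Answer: A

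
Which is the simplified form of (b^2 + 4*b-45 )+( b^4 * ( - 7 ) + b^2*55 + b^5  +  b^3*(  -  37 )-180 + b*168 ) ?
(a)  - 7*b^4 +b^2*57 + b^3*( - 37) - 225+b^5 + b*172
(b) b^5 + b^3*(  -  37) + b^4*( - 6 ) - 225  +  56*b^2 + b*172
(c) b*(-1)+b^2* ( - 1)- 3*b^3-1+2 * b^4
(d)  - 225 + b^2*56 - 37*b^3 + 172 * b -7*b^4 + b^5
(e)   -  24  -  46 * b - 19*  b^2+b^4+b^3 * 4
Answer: d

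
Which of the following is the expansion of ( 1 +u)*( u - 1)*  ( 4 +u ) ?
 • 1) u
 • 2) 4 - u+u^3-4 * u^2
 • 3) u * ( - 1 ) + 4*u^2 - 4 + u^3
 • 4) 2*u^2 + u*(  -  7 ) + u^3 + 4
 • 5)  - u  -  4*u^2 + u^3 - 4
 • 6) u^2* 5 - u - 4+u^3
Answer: 3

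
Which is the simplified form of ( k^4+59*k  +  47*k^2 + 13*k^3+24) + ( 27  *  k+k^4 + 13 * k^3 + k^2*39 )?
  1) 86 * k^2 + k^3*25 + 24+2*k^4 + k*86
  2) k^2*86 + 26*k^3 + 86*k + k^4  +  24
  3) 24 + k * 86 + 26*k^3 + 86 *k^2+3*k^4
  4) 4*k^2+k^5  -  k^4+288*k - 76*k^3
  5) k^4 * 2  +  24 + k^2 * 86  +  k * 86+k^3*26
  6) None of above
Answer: 5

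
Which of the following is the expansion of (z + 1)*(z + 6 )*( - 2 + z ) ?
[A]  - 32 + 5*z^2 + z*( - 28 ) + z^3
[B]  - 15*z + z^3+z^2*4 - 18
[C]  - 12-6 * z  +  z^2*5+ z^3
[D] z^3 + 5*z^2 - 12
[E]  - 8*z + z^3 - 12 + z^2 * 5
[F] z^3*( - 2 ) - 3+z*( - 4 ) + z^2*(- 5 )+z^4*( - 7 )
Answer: E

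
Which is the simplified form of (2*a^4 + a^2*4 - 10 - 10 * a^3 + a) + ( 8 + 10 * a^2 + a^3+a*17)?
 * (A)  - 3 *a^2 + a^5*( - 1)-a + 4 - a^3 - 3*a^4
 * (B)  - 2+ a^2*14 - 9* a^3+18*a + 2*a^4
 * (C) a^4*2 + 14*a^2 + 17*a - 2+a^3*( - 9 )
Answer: B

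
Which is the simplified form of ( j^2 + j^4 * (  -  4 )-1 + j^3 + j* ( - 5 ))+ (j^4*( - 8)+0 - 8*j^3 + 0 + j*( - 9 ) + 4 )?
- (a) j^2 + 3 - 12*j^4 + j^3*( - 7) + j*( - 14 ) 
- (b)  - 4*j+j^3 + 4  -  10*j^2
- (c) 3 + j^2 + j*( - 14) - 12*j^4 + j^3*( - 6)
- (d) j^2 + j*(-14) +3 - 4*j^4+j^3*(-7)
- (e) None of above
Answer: a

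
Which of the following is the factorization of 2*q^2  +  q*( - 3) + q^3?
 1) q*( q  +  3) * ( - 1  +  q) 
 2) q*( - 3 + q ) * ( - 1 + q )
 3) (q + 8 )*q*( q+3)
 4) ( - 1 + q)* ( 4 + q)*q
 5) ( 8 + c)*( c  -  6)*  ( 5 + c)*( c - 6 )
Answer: 1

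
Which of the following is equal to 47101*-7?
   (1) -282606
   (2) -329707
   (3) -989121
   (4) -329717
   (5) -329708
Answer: 2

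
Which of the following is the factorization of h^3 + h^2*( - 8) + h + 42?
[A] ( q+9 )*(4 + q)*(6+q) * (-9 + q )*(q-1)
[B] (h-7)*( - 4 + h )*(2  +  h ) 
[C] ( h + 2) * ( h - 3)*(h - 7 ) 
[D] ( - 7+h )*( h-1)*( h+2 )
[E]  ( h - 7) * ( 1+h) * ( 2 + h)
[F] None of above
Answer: C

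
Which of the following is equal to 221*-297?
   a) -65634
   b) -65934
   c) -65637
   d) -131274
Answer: c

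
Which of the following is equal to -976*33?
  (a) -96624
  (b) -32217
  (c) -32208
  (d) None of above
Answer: c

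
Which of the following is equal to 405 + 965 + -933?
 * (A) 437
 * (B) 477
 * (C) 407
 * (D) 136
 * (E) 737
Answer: A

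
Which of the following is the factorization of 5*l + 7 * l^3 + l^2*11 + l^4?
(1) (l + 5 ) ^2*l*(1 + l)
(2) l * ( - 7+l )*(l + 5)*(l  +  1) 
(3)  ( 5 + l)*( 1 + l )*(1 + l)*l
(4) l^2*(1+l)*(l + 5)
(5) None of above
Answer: 3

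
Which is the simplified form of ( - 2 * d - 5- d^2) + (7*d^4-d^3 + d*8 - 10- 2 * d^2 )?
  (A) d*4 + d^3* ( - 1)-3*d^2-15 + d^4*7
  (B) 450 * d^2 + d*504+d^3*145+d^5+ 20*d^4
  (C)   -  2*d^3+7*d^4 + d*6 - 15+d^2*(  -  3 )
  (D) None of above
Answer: D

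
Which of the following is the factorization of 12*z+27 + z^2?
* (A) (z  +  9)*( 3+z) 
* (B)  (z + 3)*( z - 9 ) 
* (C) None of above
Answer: A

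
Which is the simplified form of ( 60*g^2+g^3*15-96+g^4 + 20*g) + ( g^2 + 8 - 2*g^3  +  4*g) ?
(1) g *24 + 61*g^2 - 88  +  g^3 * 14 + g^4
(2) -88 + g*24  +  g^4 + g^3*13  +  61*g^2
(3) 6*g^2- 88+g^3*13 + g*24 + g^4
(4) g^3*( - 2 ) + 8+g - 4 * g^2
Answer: 2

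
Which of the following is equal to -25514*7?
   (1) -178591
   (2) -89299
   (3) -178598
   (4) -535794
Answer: 3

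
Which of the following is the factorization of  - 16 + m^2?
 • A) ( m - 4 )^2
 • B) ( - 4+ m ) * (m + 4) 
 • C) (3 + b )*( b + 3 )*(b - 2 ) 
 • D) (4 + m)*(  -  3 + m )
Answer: B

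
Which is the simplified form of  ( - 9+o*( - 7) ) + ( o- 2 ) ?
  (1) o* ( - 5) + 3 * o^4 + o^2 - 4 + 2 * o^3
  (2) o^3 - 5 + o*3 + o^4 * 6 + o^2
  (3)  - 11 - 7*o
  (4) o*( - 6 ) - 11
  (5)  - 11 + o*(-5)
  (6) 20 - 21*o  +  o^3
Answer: 4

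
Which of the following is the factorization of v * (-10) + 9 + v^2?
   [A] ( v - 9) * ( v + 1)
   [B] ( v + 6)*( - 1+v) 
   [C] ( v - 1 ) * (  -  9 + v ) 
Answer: C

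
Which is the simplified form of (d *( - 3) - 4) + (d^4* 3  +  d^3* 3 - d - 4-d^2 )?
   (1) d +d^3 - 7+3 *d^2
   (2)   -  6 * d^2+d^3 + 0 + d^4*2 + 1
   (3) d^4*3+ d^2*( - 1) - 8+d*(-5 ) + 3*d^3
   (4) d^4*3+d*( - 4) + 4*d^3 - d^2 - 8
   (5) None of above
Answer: 5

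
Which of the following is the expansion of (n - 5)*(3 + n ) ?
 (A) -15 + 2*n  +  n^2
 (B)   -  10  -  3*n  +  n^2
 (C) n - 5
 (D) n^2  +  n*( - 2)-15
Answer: D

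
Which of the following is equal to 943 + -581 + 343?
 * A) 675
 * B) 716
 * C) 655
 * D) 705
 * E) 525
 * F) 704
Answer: D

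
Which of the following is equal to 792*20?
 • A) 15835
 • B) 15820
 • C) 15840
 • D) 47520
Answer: C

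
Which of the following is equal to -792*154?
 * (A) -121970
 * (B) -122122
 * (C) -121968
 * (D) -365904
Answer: C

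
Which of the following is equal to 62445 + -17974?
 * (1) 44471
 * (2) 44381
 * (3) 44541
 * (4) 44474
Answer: 1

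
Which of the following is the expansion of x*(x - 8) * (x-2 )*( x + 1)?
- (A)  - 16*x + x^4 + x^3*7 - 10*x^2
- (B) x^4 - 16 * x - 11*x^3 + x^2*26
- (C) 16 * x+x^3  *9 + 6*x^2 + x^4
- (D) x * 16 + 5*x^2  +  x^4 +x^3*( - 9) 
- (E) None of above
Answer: E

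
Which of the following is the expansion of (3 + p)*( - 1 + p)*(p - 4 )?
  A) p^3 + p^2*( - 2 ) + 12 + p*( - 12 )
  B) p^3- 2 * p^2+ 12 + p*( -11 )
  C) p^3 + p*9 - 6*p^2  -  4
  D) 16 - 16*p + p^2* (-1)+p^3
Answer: B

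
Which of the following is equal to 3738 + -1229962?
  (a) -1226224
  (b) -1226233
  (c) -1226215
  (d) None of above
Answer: a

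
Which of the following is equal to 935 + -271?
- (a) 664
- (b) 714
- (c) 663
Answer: a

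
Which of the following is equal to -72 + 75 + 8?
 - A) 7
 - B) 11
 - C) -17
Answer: B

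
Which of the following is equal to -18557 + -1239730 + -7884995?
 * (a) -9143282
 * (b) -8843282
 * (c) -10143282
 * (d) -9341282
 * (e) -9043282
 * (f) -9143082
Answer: a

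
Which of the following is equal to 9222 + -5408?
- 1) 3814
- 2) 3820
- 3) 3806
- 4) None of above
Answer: 1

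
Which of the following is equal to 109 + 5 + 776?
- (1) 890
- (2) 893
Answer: 1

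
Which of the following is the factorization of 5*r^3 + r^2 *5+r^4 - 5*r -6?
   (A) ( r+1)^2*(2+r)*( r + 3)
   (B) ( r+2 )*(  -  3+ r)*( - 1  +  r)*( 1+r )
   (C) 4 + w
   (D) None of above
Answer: D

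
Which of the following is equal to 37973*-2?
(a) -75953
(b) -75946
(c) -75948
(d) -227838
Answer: b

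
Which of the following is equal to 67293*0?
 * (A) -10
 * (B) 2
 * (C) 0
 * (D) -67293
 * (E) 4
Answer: C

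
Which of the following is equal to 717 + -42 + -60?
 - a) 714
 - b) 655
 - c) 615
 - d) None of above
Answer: c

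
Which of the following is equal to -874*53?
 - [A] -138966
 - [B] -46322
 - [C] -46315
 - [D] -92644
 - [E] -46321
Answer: B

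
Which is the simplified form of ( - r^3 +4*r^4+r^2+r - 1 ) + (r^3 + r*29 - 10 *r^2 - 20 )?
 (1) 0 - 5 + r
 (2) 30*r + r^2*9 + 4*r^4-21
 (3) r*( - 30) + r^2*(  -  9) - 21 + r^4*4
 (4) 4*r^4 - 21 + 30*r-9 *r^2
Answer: 4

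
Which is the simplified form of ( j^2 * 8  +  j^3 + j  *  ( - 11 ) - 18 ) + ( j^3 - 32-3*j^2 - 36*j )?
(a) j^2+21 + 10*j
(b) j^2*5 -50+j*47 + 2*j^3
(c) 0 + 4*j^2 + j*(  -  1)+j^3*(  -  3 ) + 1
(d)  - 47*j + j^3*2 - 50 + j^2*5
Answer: d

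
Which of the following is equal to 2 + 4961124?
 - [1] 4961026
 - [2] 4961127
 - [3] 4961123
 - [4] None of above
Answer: 4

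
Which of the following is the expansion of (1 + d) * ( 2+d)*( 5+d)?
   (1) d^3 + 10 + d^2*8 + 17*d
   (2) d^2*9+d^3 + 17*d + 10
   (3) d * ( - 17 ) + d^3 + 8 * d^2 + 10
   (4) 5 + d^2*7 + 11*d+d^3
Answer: 1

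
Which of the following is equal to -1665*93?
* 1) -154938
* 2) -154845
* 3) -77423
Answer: 2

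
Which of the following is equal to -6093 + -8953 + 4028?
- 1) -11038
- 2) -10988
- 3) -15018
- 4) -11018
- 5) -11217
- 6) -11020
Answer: 4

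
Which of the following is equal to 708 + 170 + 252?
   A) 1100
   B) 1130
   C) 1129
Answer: B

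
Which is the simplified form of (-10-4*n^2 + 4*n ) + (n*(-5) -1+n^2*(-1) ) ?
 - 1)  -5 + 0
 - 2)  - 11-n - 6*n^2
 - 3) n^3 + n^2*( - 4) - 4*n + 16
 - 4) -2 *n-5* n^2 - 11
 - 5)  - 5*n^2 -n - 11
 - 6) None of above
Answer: 5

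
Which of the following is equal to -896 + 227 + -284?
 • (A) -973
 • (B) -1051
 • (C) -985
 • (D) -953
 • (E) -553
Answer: D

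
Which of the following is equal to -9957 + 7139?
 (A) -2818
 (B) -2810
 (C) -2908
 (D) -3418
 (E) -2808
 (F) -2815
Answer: A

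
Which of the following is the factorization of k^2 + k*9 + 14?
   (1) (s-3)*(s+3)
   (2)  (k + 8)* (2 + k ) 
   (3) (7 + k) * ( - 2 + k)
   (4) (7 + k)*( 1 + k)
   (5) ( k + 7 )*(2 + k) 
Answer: 5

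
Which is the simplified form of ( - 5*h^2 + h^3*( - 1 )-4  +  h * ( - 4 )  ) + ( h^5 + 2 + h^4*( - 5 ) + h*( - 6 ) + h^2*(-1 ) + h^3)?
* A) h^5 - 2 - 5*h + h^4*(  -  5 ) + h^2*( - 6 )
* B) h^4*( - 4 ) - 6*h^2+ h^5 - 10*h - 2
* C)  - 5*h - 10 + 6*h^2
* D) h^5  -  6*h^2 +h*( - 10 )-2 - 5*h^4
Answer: D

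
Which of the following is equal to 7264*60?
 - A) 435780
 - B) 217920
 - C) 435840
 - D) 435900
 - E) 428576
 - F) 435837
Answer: C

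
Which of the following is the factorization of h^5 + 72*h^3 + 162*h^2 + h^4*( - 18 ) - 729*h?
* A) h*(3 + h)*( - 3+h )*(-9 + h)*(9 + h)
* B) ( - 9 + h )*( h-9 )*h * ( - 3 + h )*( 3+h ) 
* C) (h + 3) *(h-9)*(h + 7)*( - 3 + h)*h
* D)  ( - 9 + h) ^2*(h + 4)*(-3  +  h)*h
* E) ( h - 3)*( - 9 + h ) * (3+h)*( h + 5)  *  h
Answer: B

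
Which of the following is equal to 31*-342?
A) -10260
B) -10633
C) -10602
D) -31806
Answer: C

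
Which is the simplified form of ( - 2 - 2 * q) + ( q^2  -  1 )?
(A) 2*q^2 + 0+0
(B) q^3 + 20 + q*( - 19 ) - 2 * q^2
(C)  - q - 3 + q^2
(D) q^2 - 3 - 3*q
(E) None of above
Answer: E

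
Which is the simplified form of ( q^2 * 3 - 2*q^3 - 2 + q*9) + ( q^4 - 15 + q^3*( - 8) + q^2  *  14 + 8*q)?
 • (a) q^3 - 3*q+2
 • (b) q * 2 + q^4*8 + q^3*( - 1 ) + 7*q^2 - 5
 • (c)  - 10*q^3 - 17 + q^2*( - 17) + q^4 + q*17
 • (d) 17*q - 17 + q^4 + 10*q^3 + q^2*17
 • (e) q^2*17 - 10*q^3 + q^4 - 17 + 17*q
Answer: e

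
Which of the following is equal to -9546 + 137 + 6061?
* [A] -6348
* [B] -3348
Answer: B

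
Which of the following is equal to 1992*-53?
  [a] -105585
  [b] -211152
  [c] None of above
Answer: c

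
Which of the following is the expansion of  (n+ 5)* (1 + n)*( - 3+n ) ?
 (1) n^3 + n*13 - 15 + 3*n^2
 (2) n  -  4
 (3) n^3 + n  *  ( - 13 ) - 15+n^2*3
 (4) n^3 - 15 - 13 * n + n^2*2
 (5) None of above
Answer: 3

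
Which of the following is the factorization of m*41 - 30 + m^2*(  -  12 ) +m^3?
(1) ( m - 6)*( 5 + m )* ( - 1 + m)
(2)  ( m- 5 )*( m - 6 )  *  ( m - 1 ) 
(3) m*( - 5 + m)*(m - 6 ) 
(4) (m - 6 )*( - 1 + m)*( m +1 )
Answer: 2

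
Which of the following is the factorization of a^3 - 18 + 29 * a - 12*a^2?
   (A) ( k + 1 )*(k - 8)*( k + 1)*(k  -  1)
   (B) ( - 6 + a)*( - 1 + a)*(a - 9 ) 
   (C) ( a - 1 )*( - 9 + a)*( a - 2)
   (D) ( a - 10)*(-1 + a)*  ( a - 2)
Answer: C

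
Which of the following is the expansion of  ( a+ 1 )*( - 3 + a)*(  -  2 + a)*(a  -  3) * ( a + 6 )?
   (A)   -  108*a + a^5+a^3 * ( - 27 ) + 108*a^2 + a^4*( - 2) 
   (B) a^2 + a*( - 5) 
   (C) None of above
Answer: C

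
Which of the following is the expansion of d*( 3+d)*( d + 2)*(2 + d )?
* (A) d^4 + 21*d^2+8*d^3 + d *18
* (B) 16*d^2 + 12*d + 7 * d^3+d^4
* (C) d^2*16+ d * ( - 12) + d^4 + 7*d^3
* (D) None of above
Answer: B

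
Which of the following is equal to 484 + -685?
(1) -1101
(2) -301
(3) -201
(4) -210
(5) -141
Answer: 3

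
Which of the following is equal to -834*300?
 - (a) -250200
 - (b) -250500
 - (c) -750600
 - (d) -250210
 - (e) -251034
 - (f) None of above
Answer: a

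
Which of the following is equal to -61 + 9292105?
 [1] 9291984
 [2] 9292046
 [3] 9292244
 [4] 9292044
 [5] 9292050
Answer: 4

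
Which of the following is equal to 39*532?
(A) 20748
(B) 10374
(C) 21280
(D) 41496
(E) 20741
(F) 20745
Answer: A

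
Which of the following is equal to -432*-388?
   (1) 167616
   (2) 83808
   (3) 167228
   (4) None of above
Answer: 1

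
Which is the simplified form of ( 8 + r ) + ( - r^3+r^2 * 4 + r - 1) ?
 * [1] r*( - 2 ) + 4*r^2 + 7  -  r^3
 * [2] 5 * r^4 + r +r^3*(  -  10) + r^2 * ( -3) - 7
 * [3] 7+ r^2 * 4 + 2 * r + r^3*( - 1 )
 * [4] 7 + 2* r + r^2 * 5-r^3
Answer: 3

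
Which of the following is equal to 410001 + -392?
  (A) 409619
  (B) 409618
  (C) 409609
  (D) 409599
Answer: C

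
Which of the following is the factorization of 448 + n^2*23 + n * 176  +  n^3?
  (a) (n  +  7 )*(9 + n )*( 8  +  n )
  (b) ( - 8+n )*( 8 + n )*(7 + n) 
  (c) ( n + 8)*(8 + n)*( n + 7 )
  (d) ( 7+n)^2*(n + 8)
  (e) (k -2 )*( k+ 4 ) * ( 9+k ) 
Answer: c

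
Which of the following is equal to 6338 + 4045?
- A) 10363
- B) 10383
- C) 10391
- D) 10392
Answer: B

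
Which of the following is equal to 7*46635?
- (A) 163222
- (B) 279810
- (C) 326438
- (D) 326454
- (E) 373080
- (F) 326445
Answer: F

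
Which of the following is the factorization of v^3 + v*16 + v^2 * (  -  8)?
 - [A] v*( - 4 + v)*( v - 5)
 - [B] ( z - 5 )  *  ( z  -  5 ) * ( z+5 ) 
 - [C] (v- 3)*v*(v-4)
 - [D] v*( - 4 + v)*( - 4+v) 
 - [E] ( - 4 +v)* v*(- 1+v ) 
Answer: D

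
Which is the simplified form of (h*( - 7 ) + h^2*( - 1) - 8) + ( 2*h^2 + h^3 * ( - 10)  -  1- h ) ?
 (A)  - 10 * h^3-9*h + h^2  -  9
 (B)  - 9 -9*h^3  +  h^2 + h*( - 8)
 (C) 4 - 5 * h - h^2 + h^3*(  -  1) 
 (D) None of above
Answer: D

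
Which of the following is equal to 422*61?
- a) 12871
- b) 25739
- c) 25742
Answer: c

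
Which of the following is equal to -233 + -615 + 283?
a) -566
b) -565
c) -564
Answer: b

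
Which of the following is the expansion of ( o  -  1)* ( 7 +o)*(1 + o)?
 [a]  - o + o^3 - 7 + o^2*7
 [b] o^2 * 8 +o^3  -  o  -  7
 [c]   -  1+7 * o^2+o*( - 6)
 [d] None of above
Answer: a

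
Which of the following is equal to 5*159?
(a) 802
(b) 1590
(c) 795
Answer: c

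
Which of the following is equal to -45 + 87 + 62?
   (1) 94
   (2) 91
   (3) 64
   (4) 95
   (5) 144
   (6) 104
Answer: 6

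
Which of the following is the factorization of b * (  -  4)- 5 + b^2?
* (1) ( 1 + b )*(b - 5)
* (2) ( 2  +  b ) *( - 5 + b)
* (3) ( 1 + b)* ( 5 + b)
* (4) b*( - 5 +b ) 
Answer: 1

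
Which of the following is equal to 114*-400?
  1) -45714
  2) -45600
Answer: 2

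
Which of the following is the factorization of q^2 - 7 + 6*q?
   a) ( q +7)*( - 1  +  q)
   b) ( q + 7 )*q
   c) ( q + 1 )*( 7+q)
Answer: a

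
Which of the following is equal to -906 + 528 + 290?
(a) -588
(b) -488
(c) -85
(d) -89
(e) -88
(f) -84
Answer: e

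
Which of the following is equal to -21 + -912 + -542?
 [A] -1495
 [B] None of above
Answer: B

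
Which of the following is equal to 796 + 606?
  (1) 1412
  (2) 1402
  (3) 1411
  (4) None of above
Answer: 2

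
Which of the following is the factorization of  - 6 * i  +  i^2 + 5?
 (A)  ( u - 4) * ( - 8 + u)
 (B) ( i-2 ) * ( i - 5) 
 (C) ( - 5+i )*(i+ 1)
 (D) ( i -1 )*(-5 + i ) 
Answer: D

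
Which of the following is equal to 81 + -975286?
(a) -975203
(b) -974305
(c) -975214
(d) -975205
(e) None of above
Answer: d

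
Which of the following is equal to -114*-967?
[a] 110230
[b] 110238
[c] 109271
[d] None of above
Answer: b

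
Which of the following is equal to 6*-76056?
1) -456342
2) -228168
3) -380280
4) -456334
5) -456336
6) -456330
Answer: 5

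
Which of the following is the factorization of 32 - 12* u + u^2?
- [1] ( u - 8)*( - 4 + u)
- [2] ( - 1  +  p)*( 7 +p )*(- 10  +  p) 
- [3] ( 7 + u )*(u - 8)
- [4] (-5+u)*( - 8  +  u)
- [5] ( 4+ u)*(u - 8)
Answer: 1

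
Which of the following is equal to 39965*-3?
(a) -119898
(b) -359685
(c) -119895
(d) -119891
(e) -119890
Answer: c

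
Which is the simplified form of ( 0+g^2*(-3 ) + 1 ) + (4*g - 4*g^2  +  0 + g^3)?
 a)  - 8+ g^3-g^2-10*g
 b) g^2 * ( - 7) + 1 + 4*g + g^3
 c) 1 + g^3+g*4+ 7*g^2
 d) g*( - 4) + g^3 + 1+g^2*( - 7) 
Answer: b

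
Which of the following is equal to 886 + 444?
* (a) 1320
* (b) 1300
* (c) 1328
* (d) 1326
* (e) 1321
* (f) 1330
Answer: f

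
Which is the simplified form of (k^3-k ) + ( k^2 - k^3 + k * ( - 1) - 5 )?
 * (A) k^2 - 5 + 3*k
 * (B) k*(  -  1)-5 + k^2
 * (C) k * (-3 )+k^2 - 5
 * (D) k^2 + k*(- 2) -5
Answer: D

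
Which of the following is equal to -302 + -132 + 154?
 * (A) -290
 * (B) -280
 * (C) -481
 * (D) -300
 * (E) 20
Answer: B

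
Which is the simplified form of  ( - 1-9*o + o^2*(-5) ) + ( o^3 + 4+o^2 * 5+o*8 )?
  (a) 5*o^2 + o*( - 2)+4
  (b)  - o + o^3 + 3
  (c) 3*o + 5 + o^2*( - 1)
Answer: b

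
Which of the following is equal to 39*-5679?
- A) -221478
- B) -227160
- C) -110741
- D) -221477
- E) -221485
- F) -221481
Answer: F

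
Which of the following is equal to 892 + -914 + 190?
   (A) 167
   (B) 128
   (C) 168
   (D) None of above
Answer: C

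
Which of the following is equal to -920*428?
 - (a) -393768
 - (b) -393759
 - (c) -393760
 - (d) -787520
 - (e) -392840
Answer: c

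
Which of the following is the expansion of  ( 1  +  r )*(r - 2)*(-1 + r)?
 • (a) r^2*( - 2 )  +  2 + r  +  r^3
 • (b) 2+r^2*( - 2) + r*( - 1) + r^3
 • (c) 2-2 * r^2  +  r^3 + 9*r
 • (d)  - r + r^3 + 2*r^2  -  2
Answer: b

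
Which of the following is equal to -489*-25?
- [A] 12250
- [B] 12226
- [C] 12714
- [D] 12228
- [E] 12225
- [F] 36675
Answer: E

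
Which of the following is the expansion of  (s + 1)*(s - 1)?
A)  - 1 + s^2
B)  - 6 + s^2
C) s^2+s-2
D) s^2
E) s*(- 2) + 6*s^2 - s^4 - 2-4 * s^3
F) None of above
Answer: A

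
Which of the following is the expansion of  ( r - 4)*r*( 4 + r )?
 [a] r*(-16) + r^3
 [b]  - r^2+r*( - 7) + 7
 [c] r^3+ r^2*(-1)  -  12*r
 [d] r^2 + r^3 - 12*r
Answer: a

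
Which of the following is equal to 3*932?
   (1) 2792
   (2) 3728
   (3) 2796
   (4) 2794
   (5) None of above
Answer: 3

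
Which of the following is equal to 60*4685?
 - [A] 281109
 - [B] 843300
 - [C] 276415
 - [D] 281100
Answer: D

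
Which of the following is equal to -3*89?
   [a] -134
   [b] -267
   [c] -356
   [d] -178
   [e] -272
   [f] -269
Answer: b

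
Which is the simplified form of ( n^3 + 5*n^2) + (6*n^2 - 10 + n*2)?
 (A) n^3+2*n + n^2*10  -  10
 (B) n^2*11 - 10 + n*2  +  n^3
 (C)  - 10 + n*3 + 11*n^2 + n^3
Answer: B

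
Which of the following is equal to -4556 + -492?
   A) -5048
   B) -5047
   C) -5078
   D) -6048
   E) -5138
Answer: A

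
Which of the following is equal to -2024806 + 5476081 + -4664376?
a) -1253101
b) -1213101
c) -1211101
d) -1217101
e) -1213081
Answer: b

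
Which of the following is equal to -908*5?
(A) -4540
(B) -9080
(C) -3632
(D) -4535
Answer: A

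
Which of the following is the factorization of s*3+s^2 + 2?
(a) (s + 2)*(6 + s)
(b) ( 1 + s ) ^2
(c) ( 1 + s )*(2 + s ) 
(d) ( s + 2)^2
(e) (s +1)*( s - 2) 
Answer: c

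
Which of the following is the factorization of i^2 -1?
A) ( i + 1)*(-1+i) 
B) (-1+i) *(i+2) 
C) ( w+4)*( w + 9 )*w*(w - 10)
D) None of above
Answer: A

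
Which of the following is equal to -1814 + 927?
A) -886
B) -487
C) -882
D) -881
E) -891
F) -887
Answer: F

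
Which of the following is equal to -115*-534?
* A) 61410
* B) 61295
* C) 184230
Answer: A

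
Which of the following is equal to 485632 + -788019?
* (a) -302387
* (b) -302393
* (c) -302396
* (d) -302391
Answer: a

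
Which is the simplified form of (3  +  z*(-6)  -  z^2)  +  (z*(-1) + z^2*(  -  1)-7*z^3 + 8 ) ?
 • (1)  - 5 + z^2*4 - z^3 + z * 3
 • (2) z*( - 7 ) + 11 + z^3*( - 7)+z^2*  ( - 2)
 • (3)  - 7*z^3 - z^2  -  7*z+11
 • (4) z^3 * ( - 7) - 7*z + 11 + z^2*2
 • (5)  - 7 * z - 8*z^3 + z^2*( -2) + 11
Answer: 2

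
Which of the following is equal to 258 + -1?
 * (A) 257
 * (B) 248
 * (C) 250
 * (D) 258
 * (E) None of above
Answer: A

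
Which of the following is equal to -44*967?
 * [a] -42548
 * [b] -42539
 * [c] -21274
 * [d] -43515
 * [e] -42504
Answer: a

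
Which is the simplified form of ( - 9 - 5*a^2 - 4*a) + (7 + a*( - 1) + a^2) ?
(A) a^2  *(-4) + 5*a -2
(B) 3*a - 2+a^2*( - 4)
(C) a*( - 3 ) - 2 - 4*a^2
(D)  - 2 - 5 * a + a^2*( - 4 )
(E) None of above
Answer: D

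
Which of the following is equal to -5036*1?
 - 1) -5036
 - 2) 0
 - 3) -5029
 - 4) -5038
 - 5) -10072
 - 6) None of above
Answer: 1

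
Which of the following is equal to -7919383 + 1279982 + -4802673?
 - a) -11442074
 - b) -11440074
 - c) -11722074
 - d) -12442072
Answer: a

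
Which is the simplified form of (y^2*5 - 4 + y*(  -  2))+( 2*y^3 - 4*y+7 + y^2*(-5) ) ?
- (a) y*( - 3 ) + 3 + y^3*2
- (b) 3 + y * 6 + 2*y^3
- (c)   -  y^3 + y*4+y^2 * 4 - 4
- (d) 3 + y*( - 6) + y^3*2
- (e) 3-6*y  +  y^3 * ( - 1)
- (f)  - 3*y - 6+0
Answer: d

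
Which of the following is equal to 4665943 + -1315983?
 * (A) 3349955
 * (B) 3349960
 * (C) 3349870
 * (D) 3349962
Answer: B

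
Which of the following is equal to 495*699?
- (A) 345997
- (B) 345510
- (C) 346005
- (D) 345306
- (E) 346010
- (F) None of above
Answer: C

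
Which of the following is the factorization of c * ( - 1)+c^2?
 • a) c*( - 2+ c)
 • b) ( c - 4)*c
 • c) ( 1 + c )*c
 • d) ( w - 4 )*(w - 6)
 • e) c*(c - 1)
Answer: e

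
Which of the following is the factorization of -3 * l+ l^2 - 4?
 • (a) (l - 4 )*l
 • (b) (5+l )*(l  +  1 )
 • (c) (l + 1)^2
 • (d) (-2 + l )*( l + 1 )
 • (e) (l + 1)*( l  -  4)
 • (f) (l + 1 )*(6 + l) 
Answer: e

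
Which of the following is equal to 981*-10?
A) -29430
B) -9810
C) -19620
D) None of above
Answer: B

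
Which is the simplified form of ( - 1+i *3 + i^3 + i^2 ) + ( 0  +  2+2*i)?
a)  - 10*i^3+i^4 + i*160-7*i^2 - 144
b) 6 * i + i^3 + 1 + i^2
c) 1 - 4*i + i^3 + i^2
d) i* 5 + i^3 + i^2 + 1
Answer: d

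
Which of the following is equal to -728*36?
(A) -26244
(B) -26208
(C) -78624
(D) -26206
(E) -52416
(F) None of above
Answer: B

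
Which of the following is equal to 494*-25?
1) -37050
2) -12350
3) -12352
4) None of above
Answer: 2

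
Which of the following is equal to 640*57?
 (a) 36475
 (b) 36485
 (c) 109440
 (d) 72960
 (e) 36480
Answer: e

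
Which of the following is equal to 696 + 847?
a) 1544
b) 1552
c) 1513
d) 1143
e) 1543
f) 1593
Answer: e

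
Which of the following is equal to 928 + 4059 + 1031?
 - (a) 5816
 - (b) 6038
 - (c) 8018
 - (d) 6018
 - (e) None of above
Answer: d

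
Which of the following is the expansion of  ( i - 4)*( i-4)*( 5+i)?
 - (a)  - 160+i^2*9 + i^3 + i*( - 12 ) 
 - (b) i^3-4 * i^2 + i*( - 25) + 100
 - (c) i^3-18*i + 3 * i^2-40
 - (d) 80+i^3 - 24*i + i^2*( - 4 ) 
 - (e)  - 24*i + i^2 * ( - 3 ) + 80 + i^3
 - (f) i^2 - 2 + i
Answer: e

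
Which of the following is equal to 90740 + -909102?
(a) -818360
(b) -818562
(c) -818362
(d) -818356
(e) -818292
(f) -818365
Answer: c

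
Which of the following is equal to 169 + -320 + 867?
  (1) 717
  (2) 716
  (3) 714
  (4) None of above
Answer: 2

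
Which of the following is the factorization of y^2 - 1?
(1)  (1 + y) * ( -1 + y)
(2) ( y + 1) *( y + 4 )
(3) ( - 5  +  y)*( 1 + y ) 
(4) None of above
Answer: 1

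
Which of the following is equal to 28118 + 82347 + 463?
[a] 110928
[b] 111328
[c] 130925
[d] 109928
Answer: a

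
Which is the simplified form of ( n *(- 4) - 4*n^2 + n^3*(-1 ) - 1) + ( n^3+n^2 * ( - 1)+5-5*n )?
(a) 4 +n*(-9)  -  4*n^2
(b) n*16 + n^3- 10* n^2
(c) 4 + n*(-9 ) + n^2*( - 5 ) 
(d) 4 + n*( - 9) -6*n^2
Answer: c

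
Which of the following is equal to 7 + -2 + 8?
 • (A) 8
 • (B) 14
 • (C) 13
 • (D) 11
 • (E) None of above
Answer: C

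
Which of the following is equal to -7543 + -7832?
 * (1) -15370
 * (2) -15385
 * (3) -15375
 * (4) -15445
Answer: 3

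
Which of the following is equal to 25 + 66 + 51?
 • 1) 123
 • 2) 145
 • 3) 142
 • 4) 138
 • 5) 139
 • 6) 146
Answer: 3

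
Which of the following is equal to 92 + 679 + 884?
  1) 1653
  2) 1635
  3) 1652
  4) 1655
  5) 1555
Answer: 4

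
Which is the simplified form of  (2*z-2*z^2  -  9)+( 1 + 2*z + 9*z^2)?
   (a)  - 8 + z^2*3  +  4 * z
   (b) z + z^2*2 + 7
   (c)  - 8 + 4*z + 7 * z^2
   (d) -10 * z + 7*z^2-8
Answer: c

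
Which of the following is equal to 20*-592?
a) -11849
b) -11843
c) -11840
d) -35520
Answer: c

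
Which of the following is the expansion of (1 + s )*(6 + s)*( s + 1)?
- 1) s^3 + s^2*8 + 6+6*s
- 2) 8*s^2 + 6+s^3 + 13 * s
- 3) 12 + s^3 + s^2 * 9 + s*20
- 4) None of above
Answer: 2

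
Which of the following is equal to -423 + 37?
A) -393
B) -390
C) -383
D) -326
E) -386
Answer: E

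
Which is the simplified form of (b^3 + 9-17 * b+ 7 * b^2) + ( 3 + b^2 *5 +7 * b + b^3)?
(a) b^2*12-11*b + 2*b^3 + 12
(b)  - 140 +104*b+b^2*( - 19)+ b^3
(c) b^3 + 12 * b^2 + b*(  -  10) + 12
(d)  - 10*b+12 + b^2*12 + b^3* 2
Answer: d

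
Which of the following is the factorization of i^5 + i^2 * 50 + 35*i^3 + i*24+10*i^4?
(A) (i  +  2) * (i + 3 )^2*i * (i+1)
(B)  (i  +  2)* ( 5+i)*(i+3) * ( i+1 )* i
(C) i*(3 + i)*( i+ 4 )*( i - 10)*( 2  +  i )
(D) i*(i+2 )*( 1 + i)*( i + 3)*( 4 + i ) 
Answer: D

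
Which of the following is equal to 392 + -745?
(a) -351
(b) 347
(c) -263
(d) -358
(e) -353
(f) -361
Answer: e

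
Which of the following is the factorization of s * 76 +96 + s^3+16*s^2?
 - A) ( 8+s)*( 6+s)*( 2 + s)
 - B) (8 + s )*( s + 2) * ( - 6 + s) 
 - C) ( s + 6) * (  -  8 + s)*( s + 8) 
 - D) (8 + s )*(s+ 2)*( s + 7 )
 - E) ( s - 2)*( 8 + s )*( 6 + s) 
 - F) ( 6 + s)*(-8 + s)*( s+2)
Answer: A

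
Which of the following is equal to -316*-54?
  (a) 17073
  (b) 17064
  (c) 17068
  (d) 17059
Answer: b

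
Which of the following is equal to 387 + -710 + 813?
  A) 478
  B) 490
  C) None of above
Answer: B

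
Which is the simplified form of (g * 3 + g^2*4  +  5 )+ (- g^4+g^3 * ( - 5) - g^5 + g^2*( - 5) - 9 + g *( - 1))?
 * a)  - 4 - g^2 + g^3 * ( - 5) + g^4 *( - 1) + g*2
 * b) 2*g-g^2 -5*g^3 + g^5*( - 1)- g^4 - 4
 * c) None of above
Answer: b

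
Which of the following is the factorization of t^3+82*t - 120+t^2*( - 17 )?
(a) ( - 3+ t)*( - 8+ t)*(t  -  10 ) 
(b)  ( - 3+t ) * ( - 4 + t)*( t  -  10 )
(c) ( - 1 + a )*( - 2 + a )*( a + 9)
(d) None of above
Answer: b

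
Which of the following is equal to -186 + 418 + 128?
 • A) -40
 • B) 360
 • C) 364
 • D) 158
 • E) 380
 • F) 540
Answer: B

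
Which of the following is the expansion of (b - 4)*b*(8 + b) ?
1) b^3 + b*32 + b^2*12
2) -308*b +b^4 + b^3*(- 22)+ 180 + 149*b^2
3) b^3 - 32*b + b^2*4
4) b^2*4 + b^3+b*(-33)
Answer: 3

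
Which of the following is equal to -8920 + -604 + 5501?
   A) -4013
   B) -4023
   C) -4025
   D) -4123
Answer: B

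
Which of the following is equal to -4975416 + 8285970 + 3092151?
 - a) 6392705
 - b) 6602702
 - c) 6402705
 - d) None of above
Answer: c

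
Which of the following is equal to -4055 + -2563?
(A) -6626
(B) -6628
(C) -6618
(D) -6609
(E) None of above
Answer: C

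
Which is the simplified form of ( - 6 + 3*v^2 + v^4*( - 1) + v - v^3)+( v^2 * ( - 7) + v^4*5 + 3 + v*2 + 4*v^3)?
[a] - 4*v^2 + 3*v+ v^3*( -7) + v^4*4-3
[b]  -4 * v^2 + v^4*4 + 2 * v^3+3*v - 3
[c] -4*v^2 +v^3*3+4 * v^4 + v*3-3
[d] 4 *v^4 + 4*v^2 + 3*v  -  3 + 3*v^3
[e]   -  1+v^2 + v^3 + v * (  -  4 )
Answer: c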